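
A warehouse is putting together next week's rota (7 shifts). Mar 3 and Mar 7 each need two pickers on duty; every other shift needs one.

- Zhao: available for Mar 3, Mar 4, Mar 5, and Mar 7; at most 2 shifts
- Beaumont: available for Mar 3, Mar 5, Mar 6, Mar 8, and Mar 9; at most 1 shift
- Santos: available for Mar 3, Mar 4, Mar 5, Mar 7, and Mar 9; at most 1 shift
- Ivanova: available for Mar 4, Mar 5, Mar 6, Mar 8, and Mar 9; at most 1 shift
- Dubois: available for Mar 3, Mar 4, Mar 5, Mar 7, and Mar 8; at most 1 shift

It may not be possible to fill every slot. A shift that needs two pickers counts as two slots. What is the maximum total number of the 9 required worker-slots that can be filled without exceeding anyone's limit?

Total capacity across all pickers is 2+1+1+1+1 = 6, and 9 slots are needed, so at most 6 can be filled.
An assignment achieving 6: Mar 3→Zhao+Dubois, Mar 6→Beaumont, Mar 7→Zhao+Santos, Mar 8→Ivanova.
Loads: Zhao 2/2, Beaumont 1/1, Santos 1/1, Ivanova 1/1, Dubois 1/1.

6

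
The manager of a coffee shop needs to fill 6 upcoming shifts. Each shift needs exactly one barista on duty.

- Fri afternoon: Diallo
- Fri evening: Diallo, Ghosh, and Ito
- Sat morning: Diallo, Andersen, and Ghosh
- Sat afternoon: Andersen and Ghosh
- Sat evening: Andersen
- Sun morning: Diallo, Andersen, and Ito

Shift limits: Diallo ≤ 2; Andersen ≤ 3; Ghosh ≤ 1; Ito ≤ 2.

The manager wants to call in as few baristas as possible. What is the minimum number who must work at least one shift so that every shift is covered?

3

6 slots to fill and no one can take more than 3, so at least ⌈6/3⌉ = 2 baristas are needed.
Any 2 baristas together have capacity at most 3+2 = 5 < 6 slots, so 2 can never suffice.
Diallo, Andersen, and Ghosh alone can cover everything: Fri afternoon→Diallo, Fri evening→Diallo, Sat morning→Ghosh, Sat afternoon→Andersen, Sat evening→Andersen, Sun morning→Andersen.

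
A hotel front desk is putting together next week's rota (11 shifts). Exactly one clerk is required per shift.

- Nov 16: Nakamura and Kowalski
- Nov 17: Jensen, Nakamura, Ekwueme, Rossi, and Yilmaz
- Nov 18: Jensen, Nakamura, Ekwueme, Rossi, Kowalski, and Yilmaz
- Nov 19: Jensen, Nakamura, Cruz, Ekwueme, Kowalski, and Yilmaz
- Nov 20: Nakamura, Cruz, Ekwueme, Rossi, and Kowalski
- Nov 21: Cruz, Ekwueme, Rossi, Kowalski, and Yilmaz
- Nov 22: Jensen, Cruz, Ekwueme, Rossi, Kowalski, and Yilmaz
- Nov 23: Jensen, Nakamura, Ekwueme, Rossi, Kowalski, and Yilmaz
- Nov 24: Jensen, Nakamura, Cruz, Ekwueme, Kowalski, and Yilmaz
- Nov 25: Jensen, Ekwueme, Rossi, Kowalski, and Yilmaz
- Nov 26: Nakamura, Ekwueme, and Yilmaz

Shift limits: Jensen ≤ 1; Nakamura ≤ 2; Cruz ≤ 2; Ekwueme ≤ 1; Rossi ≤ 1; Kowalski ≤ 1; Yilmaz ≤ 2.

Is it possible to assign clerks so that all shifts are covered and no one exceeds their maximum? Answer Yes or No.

Total capacity is 1+2+2+1+1+1+2 = 10 but 11 worker-slots are needed — infeasible.

No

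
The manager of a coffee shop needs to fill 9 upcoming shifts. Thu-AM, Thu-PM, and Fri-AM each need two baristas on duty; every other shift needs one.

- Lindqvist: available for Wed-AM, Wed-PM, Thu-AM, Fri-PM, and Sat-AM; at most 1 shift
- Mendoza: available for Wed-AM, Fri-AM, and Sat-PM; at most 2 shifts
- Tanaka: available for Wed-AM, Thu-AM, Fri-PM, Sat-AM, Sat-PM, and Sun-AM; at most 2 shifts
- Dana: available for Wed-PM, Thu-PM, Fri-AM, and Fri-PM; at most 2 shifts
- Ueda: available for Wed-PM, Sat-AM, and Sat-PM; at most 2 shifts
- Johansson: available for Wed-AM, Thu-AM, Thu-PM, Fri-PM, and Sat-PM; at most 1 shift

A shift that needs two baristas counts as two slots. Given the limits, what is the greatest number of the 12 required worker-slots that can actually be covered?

Total capacity across all baristas is 1+2+2+2+2+1 = 10, and 12 slots are needed, so at most 10 can be filled.
An assignment achieving 10: Wed-AM→Mendoza, Wed-PM→Lindqvist, Thu-AM→Tanaka, Thu-PM→Dana+Johansson, Fri-AM→Mendoza+Dana, Sat-AM→Ueda, Sat-PM→Ueda, Sun-AM→Tanaka.
Loads: Lindqvist 1/1, Mendoza 2/2, Tanaka 2/2, Dana 2/2, Ueda 2/2, Johansson 1/1.

10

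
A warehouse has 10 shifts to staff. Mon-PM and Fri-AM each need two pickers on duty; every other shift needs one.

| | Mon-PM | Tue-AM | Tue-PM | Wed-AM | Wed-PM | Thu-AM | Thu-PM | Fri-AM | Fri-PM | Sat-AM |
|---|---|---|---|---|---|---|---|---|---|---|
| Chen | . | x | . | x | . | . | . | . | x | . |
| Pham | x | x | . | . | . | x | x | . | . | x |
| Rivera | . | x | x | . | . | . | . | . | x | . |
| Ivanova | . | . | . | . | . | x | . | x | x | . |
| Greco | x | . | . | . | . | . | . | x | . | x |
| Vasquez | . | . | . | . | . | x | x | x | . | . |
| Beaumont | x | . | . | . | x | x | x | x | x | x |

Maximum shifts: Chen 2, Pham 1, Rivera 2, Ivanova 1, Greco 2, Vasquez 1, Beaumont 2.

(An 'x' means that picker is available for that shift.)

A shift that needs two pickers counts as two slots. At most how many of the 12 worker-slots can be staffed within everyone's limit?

Total capacity across all pickers is 2+1+2+1+2+1+2 = 11, and 12 slots are needed, so at most 11 can be filled.
An assignment achieving 11: Mon-PM→Pham+Greco, Tue-AM→Chen, Tue-PM→Rivera, Wed-AM→Chen, Wed-PM→Beaumont, Thu-AM→Ivanova, Thu-PM→Vasquez, Fri-AM→Beaumont, Fri-PM→Rivera, Sat-AM→Greco.
Loads: Chen 2/2, Pham 1/1, Rivera 2/2, Ivanova 1/1, Greco 2/2, Vasquez 1/1, Beaumont 2/2.

11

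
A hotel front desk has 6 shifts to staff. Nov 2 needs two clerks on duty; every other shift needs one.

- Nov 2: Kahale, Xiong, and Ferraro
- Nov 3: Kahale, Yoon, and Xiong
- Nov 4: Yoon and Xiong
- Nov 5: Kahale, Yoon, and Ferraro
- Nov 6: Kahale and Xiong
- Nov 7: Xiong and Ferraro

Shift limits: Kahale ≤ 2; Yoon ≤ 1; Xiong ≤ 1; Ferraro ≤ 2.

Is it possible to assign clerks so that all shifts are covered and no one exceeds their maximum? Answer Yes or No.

No

Total capacity is 2+1+1+2 = 6 but 7 worker-slots are needed — infeasible.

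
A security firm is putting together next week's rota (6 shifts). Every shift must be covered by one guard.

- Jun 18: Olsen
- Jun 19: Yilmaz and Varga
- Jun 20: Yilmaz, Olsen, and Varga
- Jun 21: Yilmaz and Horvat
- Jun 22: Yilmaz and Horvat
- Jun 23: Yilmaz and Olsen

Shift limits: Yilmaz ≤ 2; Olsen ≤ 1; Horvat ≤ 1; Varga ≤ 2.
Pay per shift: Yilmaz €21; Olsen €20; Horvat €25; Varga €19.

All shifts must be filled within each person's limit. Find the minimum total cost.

Jun 18 can only be covered by Olsen, so that assignment is forced.
Picking the cheapest available guard for each shift independently would cost €120, but that ignores the shift limits.
An optimal schedule: Jun 18→Olsen, Jun 19→Varga, Jun 20→Varga, Jun 21→Yilmaz, Jun 22→Horvat, Jun 23→Yilmaz.
Total: 20 + 19 + 19 + 21 + 25 + 21 = €125.

€125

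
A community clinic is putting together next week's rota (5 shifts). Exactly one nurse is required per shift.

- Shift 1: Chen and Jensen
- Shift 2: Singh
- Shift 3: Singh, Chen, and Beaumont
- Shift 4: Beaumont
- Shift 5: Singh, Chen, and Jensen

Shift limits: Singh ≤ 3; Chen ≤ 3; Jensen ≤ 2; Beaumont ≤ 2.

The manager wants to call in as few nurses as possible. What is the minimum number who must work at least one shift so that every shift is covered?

5 slots to fill and no one can take more than 3, so at least ⌈5/3⌉ = 2 nurses are needed.
Shifts {Shift 1, Shift 2, Shift 4} need 3 slots, but among the nurses available for them (Singh, Chen, Jensen, and Beaumont) any 2 together supply at most 2. So 2 nurses are not enough.
Singh, Chen, and Beaumont alone can cover everything: Shift 1→Chen, Shift 2→Singh, Shift 3→Singh, Shift 4→Beaumont, Shift 5→Singh.

3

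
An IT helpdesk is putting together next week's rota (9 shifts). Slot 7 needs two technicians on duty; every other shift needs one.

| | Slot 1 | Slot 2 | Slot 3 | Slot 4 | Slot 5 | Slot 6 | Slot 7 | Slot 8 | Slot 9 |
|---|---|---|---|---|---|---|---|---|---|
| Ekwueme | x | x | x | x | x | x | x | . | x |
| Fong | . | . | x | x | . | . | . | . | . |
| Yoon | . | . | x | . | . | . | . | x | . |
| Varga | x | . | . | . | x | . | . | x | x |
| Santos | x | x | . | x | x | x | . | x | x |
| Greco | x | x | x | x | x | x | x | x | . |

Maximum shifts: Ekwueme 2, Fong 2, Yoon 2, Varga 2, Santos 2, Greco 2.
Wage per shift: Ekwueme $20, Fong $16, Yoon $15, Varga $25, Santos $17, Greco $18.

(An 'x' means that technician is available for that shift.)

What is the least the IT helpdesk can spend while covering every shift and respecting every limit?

Slot 7 can only be covered by Ekwueme and Greco, so that assignment is forced.
Picking the cheapest available technician for each shift independently would cost $169, but that ignores the shift limits.
An optimal schedule: Slot 1→Greco, Slot 2→Santos, Slot 3→Yoon, Slot 4→Fong, Slot 5→Varga, Slot 6→Santos, Slot 7→Greco+Ekwueme, Slot 8→Yoon, Slot 9→Ekwueme.
Total: 18 + 17 + 15 + 16 + 25 + 17 + 18 + 20 + 15 + 20 = $181.

$181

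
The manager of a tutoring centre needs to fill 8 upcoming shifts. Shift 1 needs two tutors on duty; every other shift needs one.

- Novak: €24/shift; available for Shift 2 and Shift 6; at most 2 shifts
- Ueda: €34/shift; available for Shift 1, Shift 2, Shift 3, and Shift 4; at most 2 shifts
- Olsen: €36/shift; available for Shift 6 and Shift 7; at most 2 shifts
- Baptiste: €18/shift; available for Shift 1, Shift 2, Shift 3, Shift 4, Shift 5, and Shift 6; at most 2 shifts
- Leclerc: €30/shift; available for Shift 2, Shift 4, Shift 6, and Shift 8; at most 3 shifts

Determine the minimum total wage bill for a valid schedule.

€248

Shift 1 can only be covered by Ueda and Baptiste, so that assignment is forced.
Shift 5 can only be covered by Baptiste, so that assignment is forced.
Shift 7 can only be covered by Olsen, so that assignment is forced.
Picking the cheapest available tutor for each shift independently would cost €208, but that ignores the shift limits.
An optimal schedule: Shift 1→Ueda+Baptiste, Shift 2→Novak, Shift 3→Ueda, Shift 4→Leclerc, Shift 5→Baptiste, Shift 6→Novak, Shift 7→Olsen, Shift 8→Leclerc.
Total: 34 + 18 + 24 + 34 + 30 + 18 + 24 + 36 + 30 = €248.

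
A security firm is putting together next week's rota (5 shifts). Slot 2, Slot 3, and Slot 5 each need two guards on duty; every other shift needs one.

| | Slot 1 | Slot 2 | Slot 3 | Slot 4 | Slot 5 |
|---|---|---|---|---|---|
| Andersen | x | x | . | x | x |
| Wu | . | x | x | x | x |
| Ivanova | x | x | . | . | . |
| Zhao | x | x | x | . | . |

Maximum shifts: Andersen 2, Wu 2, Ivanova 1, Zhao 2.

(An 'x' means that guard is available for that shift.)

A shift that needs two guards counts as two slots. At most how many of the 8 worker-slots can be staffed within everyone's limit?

Total capacity across all guards is 2+2+1+2 = 7, and 8 slots are needed, so at most 7 can be filled.
An assignment achieving 7: Slot 1→Ivanova, Slot 2→Zhao, Slot 3→Wu+Zhao, Slot 4→Andersen, Slot 5→Andersen+Wu.
Loads: Andersen 2/2, Wu 2/2, Ivanova 1/1, Zhao 2/2.

7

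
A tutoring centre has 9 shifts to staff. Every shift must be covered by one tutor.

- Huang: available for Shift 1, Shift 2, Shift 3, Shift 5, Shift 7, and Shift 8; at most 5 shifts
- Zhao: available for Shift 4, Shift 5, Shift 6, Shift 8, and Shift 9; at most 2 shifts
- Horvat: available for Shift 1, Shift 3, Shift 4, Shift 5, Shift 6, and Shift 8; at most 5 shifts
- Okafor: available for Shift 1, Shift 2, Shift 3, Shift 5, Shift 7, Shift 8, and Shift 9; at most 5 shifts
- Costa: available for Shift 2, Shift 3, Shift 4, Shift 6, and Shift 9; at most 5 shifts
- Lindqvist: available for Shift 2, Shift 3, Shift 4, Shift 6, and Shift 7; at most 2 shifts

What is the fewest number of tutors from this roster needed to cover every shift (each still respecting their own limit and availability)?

2

9 slots to fill and no one can take more than 5, so at least ⌈9/5⌉ = 2 tutors are needed.
Huang and Costa alone can cover everything: Shift 1→Huang, Shift 2→Huang, Shift 3→Costa, Shift 4→Costa, Shift 5→Huang, Shift 6→Costa, Shift 7→Huang, Shift 8→Huang, Shift 9→Costa.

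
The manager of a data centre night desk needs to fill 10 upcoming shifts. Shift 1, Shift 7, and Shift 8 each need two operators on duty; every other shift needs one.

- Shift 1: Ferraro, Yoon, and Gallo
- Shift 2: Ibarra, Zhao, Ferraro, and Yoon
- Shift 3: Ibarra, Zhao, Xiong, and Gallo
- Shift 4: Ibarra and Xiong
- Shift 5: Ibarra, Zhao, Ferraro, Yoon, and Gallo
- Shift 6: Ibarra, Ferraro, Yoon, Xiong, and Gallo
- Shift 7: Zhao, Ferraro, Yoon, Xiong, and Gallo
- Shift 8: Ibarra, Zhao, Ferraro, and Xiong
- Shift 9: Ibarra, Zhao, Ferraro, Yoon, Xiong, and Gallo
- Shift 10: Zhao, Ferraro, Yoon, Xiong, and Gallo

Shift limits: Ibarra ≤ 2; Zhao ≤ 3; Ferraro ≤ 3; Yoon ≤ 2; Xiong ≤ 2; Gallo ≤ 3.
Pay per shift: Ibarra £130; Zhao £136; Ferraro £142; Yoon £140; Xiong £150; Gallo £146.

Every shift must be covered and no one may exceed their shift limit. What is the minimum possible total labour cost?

£1812

Picking the cheapest available operator for each shift independently would cost £1740, but that ignores the shift limits.
An optimal schedule: Shift 1→Yoon+Ferraro, Shift 2→Ibarra, Shift 3→Zhao, Shift 4→Ibarra, Shift 5→Zhao, Shift 6→Yoon, Shift 7→Ferraro+Gallo, Shift 8→Zhao+Ferraro, Shift 9→Gallo, Shift 10→Gallo.
Total: 140 + 142 + 130 + 136 + 130 + 136 + 140 + 142 + 146 + 136 + 142 + 146 + 146 = £1812.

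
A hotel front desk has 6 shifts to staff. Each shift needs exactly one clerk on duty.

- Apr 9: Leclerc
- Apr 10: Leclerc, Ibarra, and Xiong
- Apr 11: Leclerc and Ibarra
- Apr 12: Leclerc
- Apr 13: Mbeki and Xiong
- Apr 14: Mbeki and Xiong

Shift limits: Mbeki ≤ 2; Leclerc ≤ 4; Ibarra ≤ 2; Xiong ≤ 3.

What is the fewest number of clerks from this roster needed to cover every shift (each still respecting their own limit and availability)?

2

6 slots to fill and no one can take more than 4, so at least ⌈6/4⌉ = 2 clerks are needed.
Mbeki and Leclerc alone can cover everything: Apr 9→Leclerc, Apr 10→Leclerc, Apr 11→Leclerc, Apr 12→Leclerc, Apr 13→Mbeki, Apr 14→Mbeki.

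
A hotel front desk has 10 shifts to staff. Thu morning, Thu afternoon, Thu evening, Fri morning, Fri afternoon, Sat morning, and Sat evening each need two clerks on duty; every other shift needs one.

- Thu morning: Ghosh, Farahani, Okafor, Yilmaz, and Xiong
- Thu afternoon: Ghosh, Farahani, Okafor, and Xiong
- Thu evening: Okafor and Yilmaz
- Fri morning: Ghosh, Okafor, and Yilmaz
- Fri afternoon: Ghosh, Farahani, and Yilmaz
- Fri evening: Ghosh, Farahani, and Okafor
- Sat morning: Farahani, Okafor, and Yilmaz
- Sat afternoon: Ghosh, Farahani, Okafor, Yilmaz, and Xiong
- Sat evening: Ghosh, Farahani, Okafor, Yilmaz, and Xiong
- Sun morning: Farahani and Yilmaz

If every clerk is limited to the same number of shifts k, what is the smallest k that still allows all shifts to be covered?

4

With 5 clerks and 17 worker-slots to fill, someone must work at least ⌈17/5⌉ = 4 shifts, so k ≥ 4.
k = 4 works: Thu morning→Yilmaz+Xiong, Thu afternoon→Farahani+Okafor, Thu evening→Okafor+Yilmaz, Fri morning→Ghosh+Okafor, Fri afternoon→Ghosh+Farahani, Fri evening→Ghosh, Sat morning→Farahani+Okafor, Sat afternoon→Ghosh, Sat evening→Yilmaz+Xiong, Sun morning→Farahani.
Loads: Ghosh 4, Farahani 4, Okafor 4, Yilmaz 3, Xiong 2 — all ≤ 4.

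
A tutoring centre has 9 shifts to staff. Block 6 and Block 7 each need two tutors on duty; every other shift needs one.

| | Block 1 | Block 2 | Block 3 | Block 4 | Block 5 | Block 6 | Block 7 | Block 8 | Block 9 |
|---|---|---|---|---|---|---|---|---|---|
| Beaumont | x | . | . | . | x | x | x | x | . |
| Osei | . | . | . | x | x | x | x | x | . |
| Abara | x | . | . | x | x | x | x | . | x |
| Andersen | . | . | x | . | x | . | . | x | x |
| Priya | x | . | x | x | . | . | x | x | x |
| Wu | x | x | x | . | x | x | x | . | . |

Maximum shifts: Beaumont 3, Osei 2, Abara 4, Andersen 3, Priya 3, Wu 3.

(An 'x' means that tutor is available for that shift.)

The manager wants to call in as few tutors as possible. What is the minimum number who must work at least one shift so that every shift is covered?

11 slots to fill and no one can take more than 4, so at least ⌈11/4⌉ = 3 tutors are needed.
Any 3 tutors together have capacity at most 4+3+3 = 10 < 11 slots, so 3 can never suffice.
Beaumont, Osei, Abara, and Wu alone can cover everything: Block 1→Beaumont, Block 2→Wu, Block 3→Wu, Block 4→Osei, Block 5→Beaumont, Block 6→Osei+Abara, Block 7→Abara+Wu, Block 8→Beaumont, Block 9→Abara.

4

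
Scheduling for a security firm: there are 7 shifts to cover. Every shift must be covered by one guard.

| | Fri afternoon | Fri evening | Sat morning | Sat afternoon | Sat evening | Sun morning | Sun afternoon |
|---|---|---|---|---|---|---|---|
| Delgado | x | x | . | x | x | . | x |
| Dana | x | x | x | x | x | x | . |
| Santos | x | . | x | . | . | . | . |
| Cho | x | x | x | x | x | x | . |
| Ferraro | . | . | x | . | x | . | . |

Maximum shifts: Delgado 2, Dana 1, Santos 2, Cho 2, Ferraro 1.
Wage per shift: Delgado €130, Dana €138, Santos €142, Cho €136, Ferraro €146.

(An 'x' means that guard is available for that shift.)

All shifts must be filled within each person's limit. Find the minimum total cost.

€954

Sun afternoon can only be covered by Delgado, so that assignment is forced.
Picking the cheapest available guard for each shift independently would cost €922, but that ignores the shift limits.
An optimal schedule: Fri afternoon→Santos, Fri evening→Delgado, Sat morning→Santos, Sat afternoon→Cho, Sat evening→Cho, Sun morning→Dana, Sun afternoon→Delgado.
Total: 142 + 130 + 142 + 136 + 136 + 138 + 130 = €954.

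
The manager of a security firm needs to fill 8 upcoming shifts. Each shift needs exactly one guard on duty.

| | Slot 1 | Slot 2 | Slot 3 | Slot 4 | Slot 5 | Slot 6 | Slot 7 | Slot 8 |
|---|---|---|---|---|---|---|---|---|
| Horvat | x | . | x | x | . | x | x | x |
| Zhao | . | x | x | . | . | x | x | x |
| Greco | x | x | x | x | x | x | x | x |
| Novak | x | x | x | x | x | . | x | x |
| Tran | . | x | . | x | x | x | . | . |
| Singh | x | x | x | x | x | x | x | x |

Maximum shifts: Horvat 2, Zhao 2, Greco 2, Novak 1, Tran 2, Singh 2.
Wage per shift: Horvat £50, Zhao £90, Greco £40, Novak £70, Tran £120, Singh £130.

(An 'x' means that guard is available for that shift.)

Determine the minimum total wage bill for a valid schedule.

£550

Picking the cheapest available guard for each shift independently would cost £320, but that ignores the shift limits.
An optimal schedule: Slot 1→Greco, Slot 2→Novak, Slot 3→Horvat, Slot 4→Horvat, Slot 5→Greco, Slot 6→Tran, Slot 7→Zhao, Slot 8→Zhao.
Total: 40 + 70 + 50 + 50 + 40 + 120 + 90 + 90 = £550.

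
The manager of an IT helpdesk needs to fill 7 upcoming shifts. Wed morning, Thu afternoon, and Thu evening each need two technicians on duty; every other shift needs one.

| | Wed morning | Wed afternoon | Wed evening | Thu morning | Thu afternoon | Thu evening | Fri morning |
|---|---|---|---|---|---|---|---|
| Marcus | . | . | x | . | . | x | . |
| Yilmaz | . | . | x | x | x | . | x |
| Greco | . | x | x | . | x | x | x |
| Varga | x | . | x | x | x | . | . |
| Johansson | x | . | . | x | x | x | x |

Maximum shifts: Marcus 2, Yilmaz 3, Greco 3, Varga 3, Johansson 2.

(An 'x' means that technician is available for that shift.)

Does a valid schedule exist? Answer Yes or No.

Yes

Wed morning can only be covered by Varga and Johansson, so that assignment is forced.
Wed afternoon can only be covered by Greco, so that assignment is forced.
One valid schedule: Wed morning→Varga+Johansson, Wed afternoon→Greco, Wed evening→Marcus, Thu morning→Yilmaz, Thu afternoon→Yilmaz+Greco, Thu evening→Marcus+Greco, Fri morning→Yilmaz.
Loads: Marcus 2/2, Yilmaz 3/3, Greco 3/3, Varga 1/3, Johansson 1/2 — all within limits.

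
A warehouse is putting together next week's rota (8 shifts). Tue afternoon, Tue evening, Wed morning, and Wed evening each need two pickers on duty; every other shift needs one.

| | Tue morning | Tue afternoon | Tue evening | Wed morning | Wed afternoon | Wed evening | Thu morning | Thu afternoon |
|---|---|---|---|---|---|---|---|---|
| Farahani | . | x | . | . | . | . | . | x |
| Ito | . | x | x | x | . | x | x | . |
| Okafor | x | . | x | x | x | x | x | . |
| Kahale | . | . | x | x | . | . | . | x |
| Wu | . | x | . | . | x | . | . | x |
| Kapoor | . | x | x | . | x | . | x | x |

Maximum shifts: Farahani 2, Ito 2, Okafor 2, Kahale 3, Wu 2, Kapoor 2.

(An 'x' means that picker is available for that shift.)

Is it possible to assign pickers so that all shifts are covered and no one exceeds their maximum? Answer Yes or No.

Yes

Tue morning can only be covered by Okafor, so that assignment is forced.
Wed evening can only be covered by Ito and Okafor, so that assignment is forced.
One valid schedule: Tue morning→Okafor, Tue afternoon→Farahani+Wu, Tue evening→Kahale+Kapoor, Wed morning→Ito+Kahale, Wed afternoon→Wu, Wed evening→Ito+Okafor, Thu morning→Kapoor, Thu afternoon→Farahani.
Loads: Farahani 2/2, Ito 2/2, Okafor 2/2, Kahale 2/3, Wu 2/2, Kapoor 2/2 — all within limits.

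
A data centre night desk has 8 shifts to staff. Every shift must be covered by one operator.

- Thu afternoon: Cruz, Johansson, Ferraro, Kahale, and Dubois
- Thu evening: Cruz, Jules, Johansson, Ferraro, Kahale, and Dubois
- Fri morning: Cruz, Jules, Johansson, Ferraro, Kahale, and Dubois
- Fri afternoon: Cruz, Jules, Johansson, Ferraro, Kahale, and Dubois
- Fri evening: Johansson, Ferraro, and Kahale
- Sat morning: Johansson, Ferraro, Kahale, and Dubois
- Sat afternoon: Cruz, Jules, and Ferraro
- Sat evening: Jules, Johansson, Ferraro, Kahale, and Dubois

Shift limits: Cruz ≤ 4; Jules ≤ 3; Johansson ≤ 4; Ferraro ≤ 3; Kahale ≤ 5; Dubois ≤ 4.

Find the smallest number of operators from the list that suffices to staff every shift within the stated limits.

2

8 slots to fill and no one can take more than 5, so at least ⌈8/5⌉ = 2 operators are needed.
Cruz and Johansson alone can cover everything: Thu afternoon→Cruz, Thu evening→Cruz, Fri morning→Cruz, Fri afternoon→Johansson, Fri evening→Johansson, Sat morning→Johansson, Sat afternoon→Cruz, Sat evening→Johansson.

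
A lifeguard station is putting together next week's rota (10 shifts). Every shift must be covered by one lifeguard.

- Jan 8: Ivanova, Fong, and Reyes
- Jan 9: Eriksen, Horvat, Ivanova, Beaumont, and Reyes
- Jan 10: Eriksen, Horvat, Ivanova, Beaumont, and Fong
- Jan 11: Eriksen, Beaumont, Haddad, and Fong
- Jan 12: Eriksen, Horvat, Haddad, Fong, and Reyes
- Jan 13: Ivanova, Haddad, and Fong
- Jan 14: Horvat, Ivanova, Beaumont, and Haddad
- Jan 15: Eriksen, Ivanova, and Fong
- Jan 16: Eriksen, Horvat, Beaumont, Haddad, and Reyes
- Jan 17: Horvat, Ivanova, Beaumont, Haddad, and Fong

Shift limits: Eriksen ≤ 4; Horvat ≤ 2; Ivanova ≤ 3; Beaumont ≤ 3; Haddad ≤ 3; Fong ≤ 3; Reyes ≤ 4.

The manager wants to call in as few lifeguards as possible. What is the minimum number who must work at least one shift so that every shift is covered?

3

10 slots to fill and no one can take more than 4, so at least ⌈10/4⌉ = 3 lifeguards are needed.
Eriksen, Ivanova, and Beaumont alone can cover everything: Jan 8→Ivanova, Jan 9→Beaumont, Jan 10→Beaumont, Jan 11→Eriksen, Jan 12→Eriksen, Jan 13→Ivanova, Jan 14→Ivanova, Jan 15→Eriksen, Jan 16→Eriksen, Jan 17→Beaumont.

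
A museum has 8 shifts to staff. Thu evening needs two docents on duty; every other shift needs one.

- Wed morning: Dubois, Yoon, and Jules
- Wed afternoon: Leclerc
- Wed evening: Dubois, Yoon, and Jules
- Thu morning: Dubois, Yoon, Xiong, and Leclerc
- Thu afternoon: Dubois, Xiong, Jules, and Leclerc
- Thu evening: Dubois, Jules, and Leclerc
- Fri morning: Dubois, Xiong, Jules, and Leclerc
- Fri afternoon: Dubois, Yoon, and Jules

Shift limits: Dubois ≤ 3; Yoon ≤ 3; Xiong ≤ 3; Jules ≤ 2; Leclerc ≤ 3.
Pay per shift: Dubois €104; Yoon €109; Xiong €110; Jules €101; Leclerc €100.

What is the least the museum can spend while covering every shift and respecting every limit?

€923

Wed afternoon can only be covered by Leclerc, so that assignment is forced.
Picking the cheapest available docent for each shift independently would cost €904, but that ignores the shift limits.
An optimal schedule: Wed morning→Jules, Wed afternoon→Leclerc, Wed evening→Jules, Thu morning→Yoon, Thu afternoon→Leclerc, Thu evening→Leclerc+Dubois, Fri morning→Dubois, Fri afternoon→Dubois.
Total: 101 + 100 + 101 + 109 + 100 + 100 + 104 + 104 + 104 = €923.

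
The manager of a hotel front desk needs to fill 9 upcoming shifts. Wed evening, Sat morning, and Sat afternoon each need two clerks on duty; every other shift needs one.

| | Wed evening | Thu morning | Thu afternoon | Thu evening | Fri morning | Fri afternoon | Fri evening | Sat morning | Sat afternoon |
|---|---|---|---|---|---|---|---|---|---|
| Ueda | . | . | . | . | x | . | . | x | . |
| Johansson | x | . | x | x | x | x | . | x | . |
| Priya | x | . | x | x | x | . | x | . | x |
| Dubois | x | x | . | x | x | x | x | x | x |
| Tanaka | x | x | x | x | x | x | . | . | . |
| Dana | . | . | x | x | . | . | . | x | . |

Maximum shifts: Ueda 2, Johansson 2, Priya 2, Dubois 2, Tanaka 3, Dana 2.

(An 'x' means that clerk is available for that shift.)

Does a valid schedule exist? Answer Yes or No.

Sat afternoon can only be covered by Priya and Dubois, so that assignment is forced.
One valid schedule: Wed evening→Johansson+Tanaka, Thu morning→Dubois, Thu afternoon→Tanaka, Thu evening→Tanaka, Fri morning→Ueda, Fri afternoon→Johansson, Fri evening→Priya, Sat morning→Ueda+Dana, Sat afternoon→Priya+Dubois.
Loads: Ueda 2/2, Johansson 2/2, Priya 2/2, Dubois 2/2, Tanaka 3/3, Dana 1/2 — all within limits.

Yes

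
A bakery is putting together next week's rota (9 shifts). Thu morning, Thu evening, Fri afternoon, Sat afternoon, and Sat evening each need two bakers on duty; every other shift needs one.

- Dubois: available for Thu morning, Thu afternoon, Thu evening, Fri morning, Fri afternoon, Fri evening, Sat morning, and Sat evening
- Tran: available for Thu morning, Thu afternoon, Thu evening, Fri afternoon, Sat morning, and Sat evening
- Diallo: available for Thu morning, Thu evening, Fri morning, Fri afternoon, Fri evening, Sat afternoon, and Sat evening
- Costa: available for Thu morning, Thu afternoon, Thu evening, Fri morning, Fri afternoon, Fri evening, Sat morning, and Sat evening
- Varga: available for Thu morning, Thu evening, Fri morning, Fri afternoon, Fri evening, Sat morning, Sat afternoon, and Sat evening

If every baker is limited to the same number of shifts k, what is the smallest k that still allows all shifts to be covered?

3

With 5 bakers and 14 worker-slots to fill, someone must work at least ⌈14/5⌉ = 3 shifts, so k ≥ 3.
k = 3 works: Thu morning→Tran+Diallo, Thu afternoon→Dubois, Thu evening→Tran+Diallo, Fri morning→Dubois, Fri afternoon→Costa+Varga, Fri evening→Dubois, Sat morning→Tran, Sat afternoon→Diallo+Varga, Sat evening→Costa+Varga.
Loads: Dubois 3, Tran 3, Diallo 3, Costa 2, Varga 3 — all ≤ 3.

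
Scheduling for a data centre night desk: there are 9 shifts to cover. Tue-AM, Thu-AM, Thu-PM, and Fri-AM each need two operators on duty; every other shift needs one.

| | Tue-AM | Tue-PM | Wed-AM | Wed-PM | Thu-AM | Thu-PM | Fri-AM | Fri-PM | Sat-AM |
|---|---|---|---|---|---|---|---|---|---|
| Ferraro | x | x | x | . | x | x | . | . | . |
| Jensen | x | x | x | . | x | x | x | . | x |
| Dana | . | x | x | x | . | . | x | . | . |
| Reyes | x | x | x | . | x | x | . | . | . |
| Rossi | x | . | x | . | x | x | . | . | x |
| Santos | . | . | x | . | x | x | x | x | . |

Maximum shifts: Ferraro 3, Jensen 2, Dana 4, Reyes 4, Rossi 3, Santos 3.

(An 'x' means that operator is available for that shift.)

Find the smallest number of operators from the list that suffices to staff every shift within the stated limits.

13 slots to fill and no one can take more than 4, so at least ⌈13/4⌉ = 4 operators are needed.
Ferraro, Dana, Rossi, and Santos alone can cover everything: Tue-AM→Ferraro+Rossi, Tue-PM→Dana, Wed-AM→Dana, Wed-PM→Dana, Thu-AM→Ferraro+Rossi, Thu-PM→Ferraro+Santos, Fri-AM→Dana+Santos, Fri-PM→Santos, Sat-AM→Rossi.

4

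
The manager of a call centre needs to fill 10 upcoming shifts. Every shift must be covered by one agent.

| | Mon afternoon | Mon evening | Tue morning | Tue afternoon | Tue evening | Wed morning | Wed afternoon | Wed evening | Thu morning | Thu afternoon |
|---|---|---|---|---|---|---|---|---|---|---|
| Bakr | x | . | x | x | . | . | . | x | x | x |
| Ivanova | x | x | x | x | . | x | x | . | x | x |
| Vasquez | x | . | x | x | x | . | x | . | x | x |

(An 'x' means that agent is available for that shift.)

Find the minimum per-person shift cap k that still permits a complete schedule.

4

With 3 agents and 10 worker-slots to fill, someone must work at least ⌈10/3⌉ = 4 shifts, so k ≥ 4.
k = 4 works: Mon afternoon→Bakr, Mon evening→Ivanova, Tue morning→Bakr, Tue afternoon→Bakr, Tue evening→Vasquez, Wed morning→Ivanova, Wed afternoon→Ivanova, Wed evening→Bakr, Thu morning→Ivanova, Thu afternoon→Vasquez.
Loads: Bakr 4, Ivanova 4, Vasquez 2 — all ≤ 4.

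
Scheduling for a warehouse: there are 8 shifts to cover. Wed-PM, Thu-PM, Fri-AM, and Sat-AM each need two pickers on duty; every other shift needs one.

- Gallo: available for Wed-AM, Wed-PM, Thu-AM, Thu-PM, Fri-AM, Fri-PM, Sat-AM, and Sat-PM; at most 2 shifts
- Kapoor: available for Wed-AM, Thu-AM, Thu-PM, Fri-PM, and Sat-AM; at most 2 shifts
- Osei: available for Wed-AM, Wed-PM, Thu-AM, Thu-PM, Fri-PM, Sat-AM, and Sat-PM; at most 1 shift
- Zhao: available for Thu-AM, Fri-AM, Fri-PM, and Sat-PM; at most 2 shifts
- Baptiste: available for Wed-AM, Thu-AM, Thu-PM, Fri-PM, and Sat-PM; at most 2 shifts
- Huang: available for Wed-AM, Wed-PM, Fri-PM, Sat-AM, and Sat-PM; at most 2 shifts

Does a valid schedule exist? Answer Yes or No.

No

Total capacity is 2+2+1+2+2+2 = 11 but 12 worker-slots are needed — infeasible.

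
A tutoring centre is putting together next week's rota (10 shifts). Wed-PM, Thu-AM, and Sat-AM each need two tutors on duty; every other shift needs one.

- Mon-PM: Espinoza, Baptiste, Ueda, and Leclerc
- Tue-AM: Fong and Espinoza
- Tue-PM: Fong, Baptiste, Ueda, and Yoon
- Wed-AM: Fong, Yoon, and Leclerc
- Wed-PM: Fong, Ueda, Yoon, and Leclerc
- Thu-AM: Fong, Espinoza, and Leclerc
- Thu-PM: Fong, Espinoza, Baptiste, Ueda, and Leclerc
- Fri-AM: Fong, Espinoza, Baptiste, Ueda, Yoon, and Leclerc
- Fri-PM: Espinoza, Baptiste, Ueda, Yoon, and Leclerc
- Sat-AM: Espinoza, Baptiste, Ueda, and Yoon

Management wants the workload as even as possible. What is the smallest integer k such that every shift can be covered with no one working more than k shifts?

3

With 6 tutors and 13 worker-slots to fill, someone must work at least ⌈13/6⌉ = 3 shifts, so k ≥ 3.
k = 3 works: Mon-PM→Espinoza, Tue-AM→Fong, Tue-PM→Baptiste, Wed-AM→Fong, Wed-PM→Ueda+Yoon, Thu-AM→Fong+Espinoza, Thu-PM→Espinoza, Fri-AM→Baptiste, Fri-PM→Baptiste, Sat-AM→Ueda+Yoon.
Loads: Fong 3, Espinoza 3, Baptiste 3, Ueda 2, Yoon 2, Leclerc 0 — all ≤ 3.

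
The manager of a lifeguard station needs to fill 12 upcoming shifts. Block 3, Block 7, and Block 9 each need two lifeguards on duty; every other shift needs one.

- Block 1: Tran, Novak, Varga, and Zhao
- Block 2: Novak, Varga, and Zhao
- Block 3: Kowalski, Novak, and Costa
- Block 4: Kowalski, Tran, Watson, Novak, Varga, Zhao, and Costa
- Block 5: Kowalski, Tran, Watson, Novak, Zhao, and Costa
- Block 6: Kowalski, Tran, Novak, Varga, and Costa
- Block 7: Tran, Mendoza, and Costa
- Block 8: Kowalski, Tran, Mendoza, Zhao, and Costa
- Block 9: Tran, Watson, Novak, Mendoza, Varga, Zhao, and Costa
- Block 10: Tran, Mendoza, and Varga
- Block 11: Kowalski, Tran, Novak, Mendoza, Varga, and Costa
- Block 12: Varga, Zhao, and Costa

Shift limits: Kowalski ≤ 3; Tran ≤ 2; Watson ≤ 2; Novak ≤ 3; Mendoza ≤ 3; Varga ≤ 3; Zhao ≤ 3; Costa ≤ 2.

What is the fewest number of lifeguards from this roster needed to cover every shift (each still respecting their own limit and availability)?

15 slots to fill and no one can take more than 3, so at least ⌈15/3⌉ = 5 lifeguards are needed.
No set of 5 lifeguards can cover every shift (each such set leaves at least one shift with no one available or exceeds a cap).
Kowalski, Tran, Watson, Novak, Mendoza, and Varga alone can cover everything: Block 1→Tran, Block 2→Novak, Block 3→Kowalski+Novak, Block 4→Watson, Block 5→Kowalski, Block 6→Novak, Block 7→Tran+Mendoza, Block 8→Kowalski, Block 9→Watson+Varga, Block 10→Mendoza, Block 11→Mendoza, Block 12→Varga.

6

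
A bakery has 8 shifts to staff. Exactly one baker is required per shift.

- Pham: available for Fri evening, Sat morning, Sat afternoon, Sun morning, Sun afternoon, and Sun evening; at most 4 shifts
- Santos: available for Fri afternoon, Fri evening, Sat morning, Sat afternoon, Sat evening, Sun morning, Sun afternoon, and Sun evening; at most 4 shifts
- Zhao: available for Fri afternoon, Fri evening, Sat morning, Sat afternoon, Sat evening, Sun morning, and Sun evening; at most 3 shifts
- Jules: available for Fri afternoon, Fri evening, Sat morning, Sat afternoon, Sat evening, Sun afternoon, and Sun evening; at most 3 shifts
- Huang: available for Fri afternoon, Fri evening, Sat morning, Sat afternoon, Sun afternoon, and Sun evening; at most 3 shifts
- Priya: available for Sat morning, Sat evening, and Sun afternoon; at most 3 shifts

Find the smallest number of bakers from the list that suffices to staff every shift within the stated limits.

8 slots to fill and no one can take more than 4, so at least ⌈8/4⌉ = 2 bakers are needed.
Pham and Santos alone can cover everything: Fri afternoon→Santos, Fri evening→Pham, Sat morning→Pham, Sat afternoon→Pham, Sat evening→Santos, Sun morning→Pham, Sun afternoon→Santos, Sun evening→Santos.

2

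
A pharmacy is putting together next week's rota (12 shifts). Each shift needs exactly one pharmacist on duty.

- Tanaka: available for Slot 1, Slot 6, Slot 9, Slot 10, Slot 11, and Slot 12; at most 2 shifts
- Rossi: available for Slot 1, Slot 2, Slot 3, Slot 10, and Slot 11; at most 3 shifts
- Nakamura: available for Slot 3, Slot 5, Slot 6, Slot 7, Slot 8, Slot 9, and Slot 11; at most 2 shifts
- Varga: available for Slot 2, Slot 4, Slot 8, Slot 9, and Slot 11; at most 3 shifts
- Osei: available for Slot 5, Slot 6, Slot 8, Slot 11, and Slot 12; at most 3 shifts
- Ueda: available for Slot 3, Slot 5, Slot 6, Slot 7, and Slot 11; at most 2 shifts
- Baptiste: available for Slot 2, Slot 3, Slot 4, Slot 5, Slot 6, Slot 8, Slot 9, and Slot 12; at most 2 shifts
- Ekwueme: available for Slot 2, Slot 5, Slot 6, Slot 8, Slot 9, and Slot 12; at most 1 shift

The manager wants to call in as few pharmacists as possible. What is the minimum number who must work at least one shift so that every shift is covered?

5

12 slots to fill and no one can take more than 3, so at least ⌈12/3⌉ = 4 pharmacists are needed.
Any 4 pharmacists together have capacity at most 3+3+3+2 = 11 < 12 slots, so 4 can never suffice.
Tanaka, Rossi, Nakamura, Varga, and Osei alone can cover everything: Slot 1→Tanaka, Slot 2→Rossi, Slot 3→Rossi, Slot 4→Varga, Slot 5→Nakamura, Slot 6→Osei, Slot 7→Nakamura, Slot 8→Varga, Slot 9→Varga, Slot 10→Tanaka, Slot 11→Rossi, Slot 12→Osei.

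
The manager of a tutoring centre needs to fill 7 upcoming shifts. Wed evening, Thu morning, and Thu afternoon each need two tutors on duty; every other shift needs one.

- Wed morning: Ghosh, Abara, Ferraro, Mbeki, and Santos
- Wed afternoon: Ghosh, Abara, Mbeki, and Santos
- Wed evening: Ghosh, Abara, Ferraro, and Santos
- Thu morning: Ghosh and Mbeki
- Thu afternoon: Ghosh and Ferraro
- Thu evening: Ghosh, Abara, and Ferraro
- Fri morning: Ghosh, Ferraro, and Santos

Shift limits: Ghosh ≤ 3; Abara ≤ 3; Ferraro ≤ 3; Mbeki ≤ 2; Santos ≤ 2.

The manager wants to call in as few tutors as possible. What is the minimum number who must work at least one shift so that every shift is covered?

4

10 slots to fill and no one can take more than 3, so at least ⌈10/3⌉ = 4 tutors are needed.
Ghosh, Abara, Ferraro, and Mbeki alone can cover everything: Wed morning→Ferraro, Wed afternoon→Abara, Wed evening→Abara+Ferraro, Thu morning→Ghosh+Mbeki, Thu afternoon→Ghosh+Ferraro, Thu evening→Abara, Fri morning→Ghosh.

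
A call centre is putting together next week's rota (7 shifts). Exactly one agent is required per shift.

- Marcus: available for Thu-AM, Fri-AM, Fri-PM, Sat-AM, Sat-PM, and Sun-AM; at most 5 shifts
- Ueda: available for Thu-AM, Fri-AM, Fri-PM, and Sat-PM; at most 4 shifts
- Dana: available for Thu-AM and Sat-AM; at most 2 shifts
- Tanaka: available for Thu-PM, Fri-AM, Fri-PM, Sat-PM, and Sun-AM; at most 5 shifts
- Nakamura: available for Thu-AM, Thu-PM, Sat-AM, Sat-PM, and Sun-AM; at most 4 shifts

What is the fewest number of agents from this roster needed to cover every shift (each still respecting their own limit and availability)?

2

7 slots to fill and no one can take more than 5, so at least ⌈7/5⌉ = 2 agents are needed.
Marcus and Tanaka alone can cover everything: Thu-AM→Marcus, Thu-PM→Tanaka, Fri-AM→Marcus, Fri-PM→Marcus, Sat-AM→Marcus, Sat-PM→Marcus, Sun-AM→Tanaka.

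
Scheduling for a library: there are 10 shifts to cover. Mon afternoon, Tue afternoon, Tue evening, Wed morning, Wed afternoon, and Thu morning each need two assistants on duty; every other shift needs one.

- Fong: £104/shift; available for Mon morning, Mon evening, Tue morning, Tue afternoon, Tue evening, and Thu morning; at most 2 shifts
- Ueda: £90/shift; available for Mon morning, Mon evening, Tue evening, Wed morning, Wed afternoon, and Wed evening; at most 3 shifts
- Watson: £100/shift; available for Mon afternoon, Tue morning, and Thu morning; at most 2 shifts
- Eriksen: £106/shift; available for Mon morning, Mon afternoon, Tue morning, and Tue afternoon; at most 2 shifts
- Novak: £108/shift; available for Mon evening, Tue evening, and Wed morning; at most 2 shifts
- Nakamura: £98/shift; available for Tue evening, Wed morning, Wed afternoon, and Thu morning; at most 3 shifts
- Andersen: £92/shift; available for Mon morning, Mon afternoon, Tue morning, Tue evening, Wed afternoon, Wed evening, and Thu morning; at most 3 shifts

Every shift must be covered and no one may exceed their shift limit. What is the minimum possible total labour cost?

Tue afternoon can only be covered by Fong and Eriksen, so that assignment is forced.
Picking the cheapest available assistant for each shift independently would cost £1506, but that ignores the shift limits.
An optimal schedule: Mon morning→Andersen, Mon afternoon→Andersen+Watson, Mon evening→Ueda, Tue morning→Eriksen, Tue afternoon→Fong+Eriksen, Tue evening→Fong+Novak, Wed morning→Ueda+Nakamura, Wed afternoon→Andersen+Nakamura, Wed evening→Ueda, Thu morning→Nakamura+Watson.
Total: 92 + 92 + 100 + 90 + 106 + 104 + 106 + 104 + 108 + 90 + 98 + 92 + 98 + 90 + 98 + 100 = £1568.

£1568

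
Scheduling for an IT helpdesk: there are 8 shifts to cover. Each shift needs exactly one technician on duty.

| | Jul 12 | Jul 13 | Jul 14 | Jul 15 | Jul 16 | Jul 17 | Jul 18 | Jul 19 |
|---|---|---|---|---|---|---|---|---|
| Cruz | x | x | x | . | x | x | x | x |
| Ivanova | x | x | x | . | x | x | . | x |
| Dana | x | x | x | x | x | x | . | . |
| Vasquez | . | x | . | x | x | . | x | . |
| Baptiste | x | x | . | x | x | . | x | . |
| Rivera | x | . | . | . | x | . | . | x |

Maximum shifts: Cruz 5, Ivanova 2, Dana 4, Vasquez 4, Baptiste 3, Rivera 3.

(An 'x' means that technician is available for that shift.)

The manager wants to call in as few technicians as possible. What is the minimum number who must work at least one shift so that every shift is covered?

8 slots to fill and no one can take more than 5, so at least ⌈8/5⌉ = 2 technicians are needed.
Cruz and Dana alone can cover everything: Jul 12→Cruz, Jul 13→Cruz, Jul 14→Cruz, Jul 15→Dana, Jul 16→Dana, Jul 17→Dana, Jul 18→Cruz, Jul 19→Cruz.

2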